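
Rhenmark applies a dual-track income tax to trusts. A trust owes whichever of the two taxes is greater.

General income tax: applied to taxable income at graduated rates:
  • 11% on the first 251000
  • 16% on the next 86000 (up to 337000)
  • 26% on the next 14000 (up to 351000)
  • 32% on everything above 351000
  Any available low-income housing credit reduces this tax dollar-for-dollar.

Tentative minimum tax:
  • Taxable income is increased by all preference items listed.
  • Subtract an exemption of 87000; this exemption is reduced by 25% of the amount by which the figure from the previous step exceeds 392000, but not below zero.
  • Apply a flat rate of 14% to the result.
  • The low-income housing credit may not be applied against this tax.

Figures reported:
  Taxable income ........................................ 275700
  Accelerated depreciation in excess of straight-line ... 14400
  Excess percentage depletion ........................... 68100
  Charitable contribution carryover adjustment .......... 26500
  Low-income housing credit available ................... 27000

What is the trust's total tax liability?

Tentative minimum tax:
  Adjusted income: 275700 + 14400 + 68100 + 26500 = 384700
  Exemption: 384700 ≤ 392000, so full 87000 applies
  Base: 384700 − 87000 = 297700
  297700 × 14% = 41678

General income tax:
  251000 × 11% = 27610
  24700 × 16% = 3952
  → 31562
  Less low-income housing credit 27000 → 4562

41678 > 4562, so the tentative minimum tax is the binding amount.

41678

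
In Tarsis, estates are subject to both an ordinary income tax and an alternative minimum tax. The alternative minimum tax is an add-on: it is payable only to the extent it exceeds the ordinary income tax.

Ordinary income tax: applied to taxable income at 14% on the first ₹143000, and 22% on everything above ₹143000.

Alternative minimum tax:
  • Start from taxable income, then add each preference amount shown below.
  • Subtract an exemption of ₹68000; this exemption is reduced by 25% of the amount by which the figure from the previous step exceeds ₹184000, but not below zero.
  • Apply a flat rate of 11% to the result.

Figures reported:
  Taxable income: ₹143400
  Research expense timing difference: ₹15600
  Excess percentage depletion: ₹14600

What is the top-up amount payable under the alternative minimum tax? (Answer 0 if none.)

₹0

Alternative minimum tax:
  Adjusted income: ₹143400 + ₹15600 + ₹14600 = ₹173600
  Exemption: ₹173600 ≤ ₹184000, so full ₹68000 applies
  Base: ₹173600 − ₹68000 = ₹105600
  ₹105600 × 11% = ₹11616

Ordinary income tax:
  ₹143000 × 14% = ₹20020
  ₹400 × 22% = ₹88
  → ₹20108

₹11616 ≤ ₹20108, so no add-on is due.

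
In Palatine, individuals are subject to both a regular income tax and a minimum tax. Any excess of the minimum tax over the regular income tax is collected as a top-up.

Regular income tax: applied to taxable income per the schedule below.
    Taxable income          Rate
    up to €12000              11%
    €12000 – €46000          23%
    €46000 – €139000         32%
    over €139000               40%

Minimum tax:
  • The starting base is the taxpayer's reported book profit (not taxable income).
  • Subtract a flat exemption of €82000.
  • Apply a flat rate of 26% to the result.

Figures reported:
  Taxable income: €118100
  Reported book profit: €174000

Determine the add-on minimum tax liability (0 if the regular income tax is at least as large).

€0

Regular income tax:
  €12000 × 11% = €1320
  €34000 × 23% = €7820
  €72100 × 32% = €23072
  → €32212

Minimum tax:
  Base (reported book profit): €174000
  Less exemption €82000 → base €92000
  €92000 × 26% = €23920

€23920 ≤ €32212, so no add-on is due.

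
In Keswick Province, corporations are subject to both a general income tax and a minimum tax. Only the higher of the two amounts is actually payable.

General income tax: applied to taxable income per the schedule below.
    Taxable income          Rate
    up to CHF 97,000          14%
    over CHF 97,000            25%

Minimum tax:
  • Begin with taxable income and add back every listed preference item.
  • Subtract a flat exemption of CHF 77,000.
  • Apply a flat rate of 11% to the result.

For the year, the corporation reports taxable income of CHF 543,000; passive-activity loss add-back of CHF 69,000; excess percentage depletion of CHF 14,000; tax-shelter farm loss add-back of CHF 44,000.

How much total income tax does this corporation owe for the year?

CHF 125,080

General income tax:
  CHF 97,000 × 14% = CHF 13,580
  CHF 446,000 × 25% = CHF 111,500
  → CHF 125,080

Minimum tax:
  Adjusted income: CHF 543,000 + CHF 69,000 + CHF 14,000 + CHF 44,000 = CHF 670,000
  Less exemption CHF 77,000 → base CHF 593,000
  CHF 593,000 × 11% = CHF 65,230

CHF 125,080 > CHF 65,230, so the general income tax governs.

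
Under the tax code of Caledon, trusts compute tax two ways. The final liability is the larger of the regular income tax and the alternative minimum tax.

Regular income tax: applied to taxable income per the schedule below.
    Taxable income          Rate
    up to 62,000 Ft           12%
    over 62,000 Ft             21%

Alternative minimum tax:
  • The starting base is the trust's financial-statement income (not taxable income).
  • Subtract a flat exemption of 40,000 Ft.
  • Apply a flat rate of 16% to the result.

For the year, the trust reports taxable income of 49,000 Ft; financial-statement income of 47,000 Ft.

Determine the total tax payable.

5,880 Ft

Regular income tax:
  49,000 Ft × 12% = 5,880 Ft

Alternative minimum tax:
  Base (financial-statement income): 47,000 Ft
  Less exemption 40,000 Ft → base 7,000 Ft
  7,000 Ft × 16% = 1,120 Ft

5,880 Ft > 1,120 Ft, so the regular income tax governs.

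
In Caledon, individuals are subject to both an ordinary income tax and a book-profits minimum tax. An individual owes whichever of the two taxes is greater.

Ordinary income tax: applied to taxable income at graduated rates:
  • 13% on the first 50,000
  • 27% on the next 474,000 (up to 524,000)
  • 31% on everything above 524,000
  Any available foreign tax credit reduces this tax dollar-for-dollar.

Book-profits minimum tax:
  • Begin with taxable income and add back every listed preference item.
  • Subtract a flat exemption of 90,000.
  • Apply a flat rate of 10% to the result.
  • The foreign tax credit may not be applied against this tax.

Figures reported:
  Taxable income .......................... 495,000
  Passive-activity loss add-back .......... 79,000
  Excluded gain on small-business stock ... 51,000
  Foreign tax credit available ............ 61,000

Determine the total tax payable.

65,650

Ordinary income tax:
  50,000 × 13% = 6,500
  445,000 × 27% = 120,150
  → 126,650
  Less foreign tax credit 61,000 → 65,650

Book-profits minimum tax:
  Adjusted income: 495,000 + 79,000 + 51,000 = 625,000
  Less exemption 90,000 → base 535,000
  535,000 × 10% = 53,500

65,650 > 53,500, so the ordinary income tax governs.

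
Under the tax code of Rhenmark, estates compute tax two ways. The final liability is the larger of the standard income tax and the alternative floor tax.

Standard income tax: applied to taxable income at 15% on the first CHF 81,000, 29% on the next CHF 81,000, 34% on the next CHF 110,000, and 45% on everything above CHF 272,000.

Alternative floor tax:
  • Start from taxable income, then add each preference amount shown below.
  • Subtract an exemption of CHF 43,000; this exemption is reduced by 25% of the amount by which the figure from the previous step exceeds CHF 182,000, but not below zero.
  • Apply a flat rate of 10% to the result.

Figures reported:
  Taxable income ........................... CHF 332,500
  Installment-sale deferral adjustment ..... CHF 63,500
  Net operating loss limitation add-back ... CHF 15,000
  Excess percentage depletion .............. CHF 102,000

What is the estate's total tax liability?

CHF 100,265

Standard income tax:
  CHF 81,000 × 15% = CHF 12,150
  CHF 81,000 × 29% = CHF 23,490
  CHF 110,000 × 34% = CHF 37,400
  CHF 60,500 × 45% = CHF 27,225
  → CHF 100,265

Alternative floor tax:
  Adjusted income: CHF 332,500 + CHF 63,500 + CHF 15,000 + CHF 102,000 = CHF 513,000
  Exemption: 25% × (CHF 513,000 − CHF 182,000) = CHF 82,750 ≥ CHF 43,000, so the exemption is fully phased out
  Base: CHF 513,000 − CHF 0 = CHF 513,000
  CHF 513,000 × 10% = CHF 51,300

CHF 100,265 > CHF 51,300, so the standard income tax governs.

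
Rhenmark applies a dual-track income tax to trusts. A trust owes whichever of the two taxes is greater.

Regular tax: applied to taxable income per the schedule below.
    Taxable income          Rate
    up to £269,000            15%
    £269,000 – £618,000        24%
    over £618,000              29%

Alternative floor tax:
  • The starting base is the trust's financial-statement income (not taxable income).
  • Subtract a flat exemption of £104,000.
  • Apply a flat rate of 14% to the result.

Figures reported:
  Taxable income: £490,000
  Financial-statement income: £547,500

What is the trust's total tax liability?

Regular tax:
  £269,000 × 15% = £40,350
  £221,000 × 24% = £53,040
  → £93,390

Alternative floor tax:
  Base (financial-statement income): £547,500
  Less exemption £104,000 → base £443,500
  £443,500 × 14% = £62,090

£93,390 > £62,090, so the regular tax governs.

£93,390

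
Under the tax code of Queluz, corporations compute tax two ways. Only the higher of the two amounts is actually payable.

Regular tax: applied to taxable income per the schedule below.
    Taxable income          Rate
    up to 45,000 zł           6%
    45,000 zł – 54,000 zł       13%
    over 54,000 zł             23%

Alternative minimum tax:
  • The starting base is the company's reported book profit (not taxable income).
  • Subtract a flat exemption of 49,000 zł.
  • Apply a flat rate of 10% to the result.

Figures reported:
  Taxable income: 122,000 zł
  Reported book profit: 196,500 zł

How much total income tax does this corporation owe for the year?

19,510 zł

Regular tax:
  45,000 zł × 6% = 2,700 zł
  9,000 zł × 13% = 1,170 zł
  68,000 zł × 23% = 15,640 zł
  → 19,510 zł

Alternative minimum tax:
  Base (reported book profit): 196,500 zł
  Less exemption 49,000 zł → base 147,500 zł
  147,500 zł × 10% = 14,750 zł

19,510 zł > 14,750 zł, so the regular tax governs.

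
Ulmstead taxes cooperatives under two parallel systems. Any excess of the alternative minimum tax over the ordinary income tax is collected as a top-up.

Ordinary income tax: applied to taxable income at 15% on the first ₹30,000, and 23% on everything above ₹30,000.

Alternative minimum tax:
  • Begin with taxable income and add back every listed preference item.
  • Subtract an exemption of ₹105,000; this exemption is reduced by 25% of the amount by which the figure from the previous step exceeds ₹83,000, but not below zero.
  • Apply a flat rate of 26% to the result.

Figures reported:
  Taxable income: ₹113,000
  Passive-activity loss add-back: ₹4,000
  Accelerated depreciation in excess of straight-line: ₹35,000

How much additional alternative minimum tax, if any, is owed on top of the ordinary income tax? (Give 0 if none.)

Alternative minimum tax:
  Adjusted income: ₹113,000 + ₹4,000 + ₹35,000 = ₹152,000
  Exemption: ₹105,000 − 25% × (₹152,000 − ₹83,000) = ₹105,000 − ₹17,250 = ₹87,750
  Base: ₹152,000 − ₹87,750 = ₹64,250
  ₹64,250 × 26% = ₹16,705

Ordinary income tax:
  ₹30,000 × 15% = ₹4,500
  ₹83,000 × 23% = ₹19,090
  → ₹23,590

₹16,705 ≤ ₹23,590, so no add-on is due.

₹0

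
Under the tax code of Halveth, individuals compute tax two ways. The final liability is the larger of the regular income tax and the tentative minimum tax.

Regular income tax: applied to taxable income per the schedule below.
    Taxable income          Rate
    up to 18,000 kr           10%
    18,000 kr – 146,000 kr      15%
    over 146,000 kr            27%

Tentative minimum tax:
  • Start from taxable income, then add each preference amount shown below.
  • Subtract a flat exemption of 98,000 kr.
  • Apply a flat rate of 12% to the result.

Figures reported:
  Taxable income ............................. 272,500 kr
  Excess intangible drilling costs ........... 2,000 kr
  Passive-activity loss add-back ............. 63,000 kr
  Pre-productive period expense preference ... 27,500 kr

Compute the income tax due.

Regular income tax:
  18,000 kr × 10% = 1,800 kr
  128,000 kr × 15% = 19,200 kr
  126,500 kr × 27% = 34,155 kr
  → 55,155 kr

Tentative minimum tax:
  Adjusted income: 272,500 kr + 2,000 kr + 63,000 kr + 27,500 kr = 365,000 kr
  Less exemption 98,000 kr → base 267,000 kr
  267,000 kr × 12% = 32,040 kr

55,155 kr > 32,040 kr, so the regular income tax governs.

55,155 kr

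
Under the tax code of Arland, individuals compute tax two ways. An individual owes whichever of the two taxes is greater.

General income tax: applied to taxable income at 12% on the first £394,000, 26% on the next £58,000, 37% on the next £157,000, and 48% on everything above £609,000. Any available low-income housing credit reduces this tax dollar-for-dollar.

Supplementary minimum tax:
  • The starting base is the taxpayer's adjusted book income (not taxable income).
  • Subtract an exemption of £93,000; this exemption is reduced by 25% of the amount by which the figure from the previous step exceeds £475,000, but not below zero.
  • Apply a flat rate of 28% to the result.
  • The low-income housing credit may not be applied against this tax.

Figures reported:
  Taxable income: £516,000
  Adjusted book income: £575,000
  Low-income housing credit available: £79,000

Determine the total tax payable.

£141,960

Supplementary minimum tax:
  Base (adjusted book income): £575,000
  Exemption: £93,000 − 25% × (£575,000 − £475,000) = £93,000 − £25,000 = £68,000
  Base: £575,000 − £68,000 = £507,000
  £507,000 × 28% = £141,960

General income tax:
  £394,000 × 12% = £47,280
  £58,000 × 26% = £15,080
  £64,000 × 37% = £23,680
  → £86,040
  Less low-income housing credit £79,000 → £7,040

£141,960 > £7,040, so the supplementary minimum tax is the binding amount.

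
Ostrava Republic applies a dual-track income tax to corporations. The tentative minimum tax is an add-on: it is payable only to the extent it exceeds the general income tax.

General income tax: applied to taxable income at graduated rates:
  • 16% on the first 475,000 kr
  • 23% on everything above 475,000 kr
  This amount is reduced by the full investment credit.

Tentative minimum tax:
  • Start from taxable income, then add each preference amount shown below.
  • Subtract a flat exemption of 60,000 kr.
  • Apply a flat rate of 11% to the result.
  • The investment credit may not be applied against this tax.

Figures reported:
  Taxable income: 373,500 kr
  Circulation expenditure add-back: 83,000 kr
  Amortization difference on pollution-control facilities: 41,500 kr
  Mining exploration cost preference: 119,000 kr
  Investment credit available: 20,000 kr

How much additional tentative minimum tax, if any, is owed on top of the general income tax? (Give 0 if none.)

Tentative minimum tax:
  Adjusted income: 373,500 kr + 83,000 kr + 41,500 kr + 119,000 kr = 617,000 kr
  Less exemption 60,000 kr → base 557,000 kr
  557,000 kr × 11% = 61,270 kr

General income tax:
  373,500 kr × 16% = 59,760 kr
  Less investment credit 20,000 kr → 39,760 kr

Excess of tentative minimum tax over general income tax: 61,270 kr − 39,760 kr = 21,510 kr.

21,510 kr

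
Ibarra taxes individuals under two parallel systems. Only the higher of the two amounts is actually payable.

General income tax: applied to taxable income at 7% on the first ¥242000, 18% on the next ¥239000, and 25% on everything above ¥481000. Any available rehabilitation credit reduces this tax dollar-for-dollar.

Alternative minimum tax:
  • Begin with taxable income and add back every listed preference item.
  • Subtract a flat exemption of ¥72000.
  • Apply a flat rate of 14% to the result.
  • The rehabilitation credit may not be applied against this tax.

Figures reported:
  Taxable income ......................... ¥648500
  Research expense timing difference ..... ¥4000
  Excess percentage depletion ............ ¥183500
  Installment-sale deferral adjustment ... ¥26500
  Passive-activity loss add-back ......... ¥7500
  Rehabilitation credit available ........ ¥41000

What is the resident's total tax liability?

¥111720

General income tax:
  ¥242000 × 7% = ¥16940
  ¥239000 × 18% = ¥43020
  ¥167500 × 25% = ¥41875
  → ¥101835
  Less rehabilitation credit ¥41000 → ¥60835

Alternative minimum tax:
  Adjusted income: ¥648500 + ¥4000 + ¥183500 + ¥26500 + ¥7500 = ¥870000
  Less exemption ¥72000 → base ¥798000
  ¥798000 × 14% = ¥111720

¥111720 > ¥60835, so the alternative minimum tax is the binding amount.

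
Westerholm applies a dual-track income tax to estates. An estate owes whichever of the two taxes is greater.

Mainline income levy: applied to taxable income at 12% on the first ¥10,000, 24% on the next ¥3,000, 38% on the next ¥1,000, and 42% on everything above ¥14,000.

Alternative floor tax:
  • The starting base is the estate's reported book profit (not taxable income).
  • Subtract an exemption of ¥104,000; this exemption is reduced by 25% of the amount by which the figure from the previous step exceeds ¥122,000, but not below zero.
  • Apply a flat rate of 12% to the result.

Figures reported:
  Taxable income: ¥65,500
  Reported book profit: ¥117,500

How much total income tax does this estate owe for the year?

Mainline income levy:
  ¥10,000 × 12% = ¥1,200
  ¥3,000 × 24% = ¥720
  ¥1,000 × 38% = ¥380
  ¥51,500 × 42% = ¥21,630
  → ¥23,930

Alternative floor tax:
  Base (reported book profit): ¥117,500
  Exemption: ¥117,500 ≤ ¥122,000, so full ¥104,000 applies
  Base: ¥117,500 − ¥104,000 = ¥13,500
  ¥13,500 × 12% = ¥1,620

¥23,930 > ¥1,620, so the mainline income levy governs.

¥23,930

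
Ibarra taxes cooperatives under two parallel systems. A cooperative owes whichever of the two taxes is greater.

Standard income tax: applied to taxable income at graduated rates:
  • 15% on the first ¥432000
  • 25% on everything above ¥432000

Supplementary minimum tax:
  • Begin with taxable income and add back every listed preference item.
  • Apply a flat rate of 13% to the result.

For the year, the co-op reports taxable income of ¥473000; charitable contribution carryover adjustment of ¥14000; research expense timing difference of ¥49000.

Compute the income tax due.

¥75050

Standard income tax:
  ¥432000 × 15% = ¥64800
  ¥41000 × 25% = ¥10250
  → ¥75050

Supplementary minimum tax:
  Adjusted income: ¥473000 + ¥14000 + ¥49000 = ¥536000
  ¥536000 × 13% = ¥69680

¥75050 > ¥69680, so the standard income tax governs.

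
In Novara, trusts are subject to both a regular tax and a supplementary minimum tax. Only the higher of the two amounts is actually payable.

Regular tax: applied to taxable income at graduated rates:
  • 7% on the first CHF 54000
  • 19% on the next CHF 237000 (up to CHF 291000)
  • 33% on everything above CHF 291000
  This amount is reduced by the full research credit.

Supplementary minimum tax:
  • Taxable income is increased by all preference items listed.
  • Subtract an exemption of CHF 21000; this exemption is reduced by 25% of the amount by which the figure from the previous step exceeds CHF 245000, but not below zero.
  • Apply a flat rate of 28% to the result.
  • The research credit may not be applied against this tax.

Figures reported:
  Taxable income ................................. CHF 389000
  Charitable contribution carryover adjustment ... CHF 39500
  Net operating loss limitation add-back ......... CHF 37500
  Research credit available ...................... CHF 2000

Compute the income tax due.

Supplementary minimum tax:
  Adjusted income: CHF 389000 + CHF 39500 + CHF 37500 = CHF 466000
  Exemption: 25% × (CHF 466000 − CHF 245000) = CHF 55250 ≥ CHF 21000, so the exemption is fully phased out
  Base: CHF 466000 − CHF 0 = CHF 466000
  CHF 466000 × 28% = CHF 130480

Regular tax:
  CHF 54000 × 7% = CHF 3780
  CHF 237000 × 19% = CHF 45030
  CHF 98000 × 33% = CHF 32340
  → CHF 81150
  Less research credit CHF 2000 → CHF 79150

CHF 130480 > CHF 79150, so the supplementary minimum tax is the binding amount.

CHF 130480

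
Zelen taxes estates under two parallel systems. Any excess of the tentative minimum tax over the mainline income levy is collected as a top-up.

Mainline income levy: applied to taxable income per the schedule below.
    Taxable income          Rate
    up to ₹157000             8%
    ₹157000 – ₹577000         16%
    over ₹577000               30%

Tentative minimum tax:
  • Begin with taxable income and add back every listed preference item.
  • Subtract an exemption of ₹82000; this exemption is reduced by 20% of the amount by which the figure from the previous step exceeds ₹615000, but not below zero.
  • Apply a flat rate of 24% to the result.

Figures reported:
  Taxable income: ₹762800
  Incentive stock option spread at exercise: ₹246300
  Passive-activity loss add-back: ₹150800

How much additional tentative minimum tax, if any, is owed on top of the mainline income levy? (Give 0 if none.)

₹142876

Mainline income levy:
  ₹157000 × 8% = ₹12560
  ₹420000 × 16% = ₹67200
  ₹185800 × 30% = ₹55740
  → ₹135500

Tentative minimum tax:
  Adjusted income: ₹762800 + ₹246300 + ₹150800 = ₹1159900
  Exemption: 20% × (₹1159900 − ₹615000) = ₹108980 ≥ ₹82000, so the exemption is fully phased out
  Base: ₹1159900 − ₹0 = ₹1159900
  ₹1159900 × 24% = ₹278376

Excess of tentative minimum tax over mainline income levy: ₹278376 − ₹135500 = ₹142876.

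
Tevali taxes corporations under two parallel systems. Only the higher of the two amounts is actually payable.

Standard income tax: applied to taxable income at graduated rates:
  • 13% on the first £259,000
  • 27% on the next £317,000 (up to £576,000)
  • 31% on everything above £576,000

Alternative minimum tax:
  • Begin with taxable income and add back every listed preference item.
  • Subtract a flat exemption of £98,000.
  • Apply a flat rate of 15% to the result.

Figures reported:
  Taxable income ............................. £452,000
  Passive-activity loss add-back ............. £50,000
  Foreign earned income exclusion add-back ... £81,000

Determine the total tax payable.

£85,780

Standard income tax:
  £259,000 × 13% = £33,670
  £193,000 × 27% = £52,110
  → £85,780

Alternative minimum tax:
  Adjusted income: £452,000 + £50,000 + £81,000 = £583,000
  Less exemption £98,000 → base £485,000
  £485,000 × 15% = £72,750

£85,780 > £72,750, so the standard income tax governs.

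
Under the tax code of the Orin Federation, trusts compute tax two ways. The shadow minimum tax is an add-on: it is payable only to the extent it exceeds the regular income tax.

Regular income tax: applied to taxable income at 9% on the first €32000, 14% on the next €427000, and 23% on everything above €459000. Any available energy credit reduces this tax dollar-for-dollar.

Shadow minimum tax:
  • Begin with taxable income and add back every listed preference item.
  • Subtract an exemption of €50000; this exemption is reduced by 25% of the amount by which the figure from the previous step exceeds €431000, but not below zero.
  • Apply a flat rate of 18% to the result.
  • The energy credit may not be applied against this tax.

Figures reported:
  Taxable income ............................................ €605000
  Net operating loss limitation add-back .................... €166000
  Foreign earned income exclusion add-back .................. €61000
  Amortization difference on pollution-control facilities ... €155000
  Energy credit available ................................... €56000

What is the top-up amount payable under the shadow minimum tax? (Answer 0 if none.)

Regular income tax:
  €32000 × 9% = €2880
  €427000 × 14% = €59780
  €146000 × 23% = €33580
  → €96240
  Less energy credit €56000 → €40240

Shadow minimum tax:
  Adjusted income: €605000 + €166000 + €61000 + €155000 = €987000
  Exemption: 25% × (€987000 − €431000) = €139000 ≥ €50000, so the exemption is fully phased out
  Base: €987000 − €0 = €987000
  €987000 × 18% = €177660

Excess of shadow minimum tax over regular income tax: €177660 − €40240 = €137420.

€137420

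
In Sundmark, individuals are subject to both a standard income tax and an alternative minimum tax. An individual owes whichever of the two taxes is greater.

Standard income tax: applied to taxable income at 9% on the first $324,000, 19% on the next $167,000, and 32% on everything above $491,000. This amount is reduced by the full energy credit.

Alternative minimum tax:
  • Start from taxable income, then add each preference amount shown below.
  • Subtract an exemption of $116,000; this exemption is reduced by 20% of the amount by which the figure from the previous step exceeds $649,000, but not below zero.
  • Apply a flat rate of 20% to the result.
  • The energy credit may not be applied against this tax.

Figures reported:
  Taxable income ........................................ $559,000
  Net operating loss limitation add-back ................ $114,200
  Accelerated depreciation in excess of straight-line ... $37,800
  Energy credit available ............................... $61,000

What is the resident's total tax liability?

$121,480

Standard income tax:
  $324,000 × 9% = $29,160
  $167,000 × 19% = $31,730
  $68,000 × 32% = $21,760
  → $82,650
  Less energy credit $61,000 → $21,650

Alternative minimum tax:
  Adjusted income: $559,000 + $114,200 + $37,800 = $711,000
  Exemption: $116,000 − 20% × ($711,000 − $649,000) = $116,000 − $12,400 = $103,600
  Base: $711,000 − $103,600 = $607,400
  $607,400 × 20% = $121,480

$121,480 > $21,650, so the alternative minimum tax is the binding amount.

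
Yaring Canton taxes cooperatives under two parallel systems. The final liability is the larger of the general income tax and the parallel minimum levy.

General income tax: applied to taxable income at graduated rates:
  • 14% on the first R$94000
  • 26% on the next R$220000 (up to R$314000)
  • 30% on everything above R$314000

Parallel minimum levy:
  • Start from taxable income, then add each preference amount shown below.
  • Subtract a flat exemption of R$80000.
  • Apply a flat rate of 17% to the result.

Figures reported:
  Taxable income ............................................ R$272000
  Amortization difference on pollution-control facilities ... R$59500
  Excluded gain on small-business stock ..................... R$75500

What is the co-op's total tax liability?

R$59440

Parallel minimum levy:
  Adjusted income: R$272000 + R$59500 + R$75500 = R$407000
  Less exemption R$80000 → base R$327000
  R$327000 × 17% = R$55590

General income tax:
  R$94000 × 14% = R$13160
  R$178000 × 26% = R$46280
  → R$59440

R$59440 > R$55590, so the general income tax governs.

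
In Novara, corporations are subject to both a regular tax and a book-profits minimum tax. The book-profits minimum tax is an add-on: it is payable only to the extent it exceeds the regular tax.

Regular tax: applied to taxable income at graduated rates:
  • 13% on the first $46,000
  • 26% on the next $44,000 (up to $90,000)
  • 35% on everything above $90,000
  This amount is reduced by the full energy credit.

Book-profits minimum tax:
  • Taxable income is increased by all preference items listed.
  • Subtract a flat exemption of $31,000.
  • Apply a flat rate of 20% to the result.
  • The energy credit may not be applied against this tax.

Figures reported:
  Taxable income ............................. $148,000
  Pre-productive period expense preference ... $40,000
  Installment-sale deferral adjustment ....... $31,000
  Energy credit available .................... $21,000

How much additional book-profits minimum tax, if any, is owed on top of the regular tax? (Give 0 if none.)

Regular tax:
  $46,000 × 13% = $5,980
  $44,000 × 26% = $11,440
  $58,000 × 35% = $20,300
  → $37,720
  Less energy credit $21,000 → $16,720

Book-profits minimum tax:
  Adjusted income: $148,000 + $40,000 + $31,000 = $219,000
  Less exemption $31,000 → base $188,000
  $188,000 × 20% = $37,600

Excess of book-profits minimum tax over regular tax: $37,600 − $16,720 = $20,880.

$20,880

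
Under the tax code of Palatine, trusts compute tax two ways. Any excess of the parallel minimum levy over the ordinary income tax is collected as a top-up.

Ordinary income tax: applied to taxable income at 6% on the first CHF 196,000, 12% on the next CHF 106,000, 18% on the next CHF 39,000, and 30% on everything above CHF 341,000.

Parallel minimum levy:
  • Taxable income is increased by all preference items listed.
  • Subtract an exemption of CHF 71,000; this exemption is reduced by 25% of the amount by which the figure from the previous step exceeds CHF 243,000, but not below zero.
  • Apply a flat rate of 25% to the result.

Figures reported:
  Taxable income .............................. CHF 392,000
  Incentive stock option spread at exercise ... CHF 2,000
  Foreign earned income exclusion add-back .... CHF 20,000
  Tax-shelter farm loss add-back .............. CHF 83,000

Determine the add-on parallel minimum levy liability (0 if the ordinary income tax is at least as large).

CHF 75,575

Parallel minimum levy:
  Adjusted income: CHF 392,000 + CHF 2,000 + CHF 20,000 + CHF 83,000 = CHF 497,000
  Exemption: CHF 71,000 − 25% × (CHF 497,000 − CHF 243,000) = CHF 71,000 − CHF 63,500 = CHF 7,500
  Base: CHF 497,000 − CHF 7,500 = CHF 489,500
  CHF 489,500 × 25% = CHF 122,375

Ordinary income tax:
  CHF 196,000 × 6% = CHF 11,760
  CHF 106,000 × 12% = CHF 12,720
  CHF 39,000 × 18% = CHF 7,020
  CHF 51,000 × 30% = CHF 15,300
  → CHF 46,800

Excess of parallel minimum levy over ordinary income tax: CHF 122,375 − CHF 46,800 = CHF 75,575.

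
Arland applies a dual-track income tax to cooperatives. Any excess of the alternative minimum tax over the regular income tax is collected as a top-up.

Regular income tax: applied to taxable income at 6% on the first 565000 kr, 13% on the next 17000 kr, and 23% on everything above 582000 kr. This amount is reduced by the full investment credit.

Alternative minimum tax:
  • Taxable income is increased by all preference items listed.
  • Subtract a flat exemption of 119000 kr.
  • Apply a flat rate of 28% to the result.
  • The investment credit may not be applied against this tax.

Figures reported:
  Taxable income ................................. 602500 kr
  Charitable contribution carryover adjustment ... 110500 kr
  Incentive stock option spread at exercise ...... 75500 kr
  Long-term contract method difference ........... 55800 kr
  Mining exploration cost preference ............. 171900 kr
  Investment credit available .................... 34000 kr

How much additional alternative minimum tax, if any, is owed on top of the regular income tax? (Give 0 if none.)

Alternative minimum tax:
  Adjusted income: 602500 kr + 110500 kr + 75500 kr + 55800 kr + 171900 kr = 1016200 kr
  Less exemption 119000 kr → base 897200 kr
  897200 kr × 28% = 251216 kr

Regular income tax:
  565000 kr × 6% = 33900 kr
  17000 kr × 13% = 2210 kr
  20500 kr × 23% = 4715 kr
  → 40825 kr
  Less investment credit 34000 kr → 6825 kr

Excess of alternative minimum tax over regular income tax: 251216 kr − 6825 kr = 244391 kr.

244391 kr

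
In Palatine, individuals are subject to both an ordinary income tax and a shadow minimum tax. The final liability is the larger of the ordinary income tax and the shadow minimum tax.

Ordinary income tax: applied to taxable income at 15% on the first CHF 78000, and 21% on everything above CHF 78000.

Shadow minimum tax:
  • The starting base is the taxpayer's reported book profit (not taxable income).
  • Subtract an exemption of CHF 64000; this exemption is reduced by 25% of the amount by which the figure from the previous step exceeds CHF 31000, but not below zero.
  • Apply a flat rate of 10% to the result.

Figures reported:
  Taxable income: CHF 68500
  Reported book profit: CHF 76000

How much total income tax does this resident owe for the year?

Shadow minimum tax:
  Base (reported book profit): CHF 76000
  Exemption: CHF 64000 − 25% × (CHF 76000 − CHF 31000) = CHF 64000 − CHF 11250 = CHF 52750
  Base: CHF 76000 − CHF 52750 = CHF 23250
  CHF 23250 × 10% = CHF 2325

Ordinary income tax:
  CHF 68500 × 15% = CHF 10275

CHF 10275 > CHF 2325, so the ordinary income tax governs.

CHF 10275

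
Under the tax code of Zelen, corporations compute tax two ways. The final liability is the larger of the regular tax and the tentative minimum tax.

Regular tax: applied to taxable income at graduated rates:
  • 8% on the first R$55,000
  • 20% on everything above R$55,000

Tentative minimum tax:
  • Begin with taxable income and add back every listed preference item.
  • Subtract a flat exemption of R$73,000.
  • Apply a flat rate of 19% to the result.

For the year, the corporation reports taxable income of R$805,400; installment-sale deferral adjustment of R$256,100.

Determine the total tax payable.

Tentative minimum tax:
  Adjusted income: R$805,400 + R$256,100 = R$1,061,500
  Less exemption R$73,000 → base R$988,500
  R$988,500 × 19% = R$187,815

Regular tax:
  R$55,000 × 8% = R$4,400
  R$750,400 × 20% = R$150,080
  → R$154,480

R$187,815 > R$154,480, so the tentative minimum tax is the binding amount.

R$187,815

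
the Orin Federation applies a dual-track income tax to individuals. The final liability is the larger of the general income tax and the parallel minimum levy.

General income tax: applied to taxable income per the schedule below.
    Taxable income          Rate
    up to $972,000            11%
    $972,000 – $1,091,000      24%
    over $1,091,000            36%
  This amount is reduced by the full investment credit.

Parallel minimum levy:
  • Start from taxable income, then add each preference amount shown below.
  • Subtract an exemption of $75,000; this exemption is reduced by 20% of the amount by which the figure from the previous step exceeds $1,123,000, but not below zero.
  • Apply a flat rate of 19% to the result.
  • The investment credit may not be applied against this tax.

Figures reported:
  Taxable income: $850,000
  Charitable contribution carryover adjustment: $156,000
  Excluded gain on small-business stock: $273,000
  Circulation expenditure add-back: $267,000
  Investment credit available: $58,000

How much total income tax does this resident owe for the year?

General income tax:
  $850,000 × 11% = $93,500
  Less investment credit $58,000 → $35,500

Parallel minimum levy:
  Adjusted income: $850,000 + $156,000 + $273,000 + $267,000 = $1,546,000
  Exemption: 20% × ($1,546,000 − $1,123,000) = $84,600 ≥ $75,000, so the exemption is fully phased out
  Base: $1,546,000 − $0 = $1,546,000
  $1,546,000 × 19% = $293,740

$293,740 > $35,500, so the parallel minimum levy is the binding amount.

$293,740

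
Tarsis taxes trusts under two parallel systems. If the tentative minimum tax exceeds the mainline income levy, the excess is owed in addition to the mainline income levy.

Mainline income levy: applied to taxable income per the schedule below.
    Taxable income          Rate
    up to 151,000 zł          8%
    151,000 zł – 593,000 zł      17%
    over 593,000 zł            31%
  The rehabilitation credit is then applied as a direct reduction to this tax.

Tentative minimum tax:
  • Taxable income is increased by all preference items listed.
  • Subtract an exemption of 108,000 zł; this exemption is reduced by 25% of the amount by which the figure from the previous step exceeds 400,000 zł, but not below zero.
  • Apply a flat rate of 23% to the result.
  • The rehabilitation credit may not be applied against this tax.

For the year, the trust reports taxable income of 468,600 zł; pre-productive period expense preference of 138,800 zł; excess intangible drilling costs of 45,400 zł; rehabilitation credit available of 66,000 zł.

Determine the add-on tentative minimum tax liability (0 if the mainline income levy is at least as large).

Tentative minimum tax:
  Adjusted income: 468,600 zł + 138,800 zł + 45,400 zł = 652,800 zł
  Exemption: 108,000 zł − 25% × (652,800 zł − 400,000 zł) = 108,000 zł − 63,200 zł = 44,800 zł
  Base: 652,800 zł − 44,800 zł = 608,000 zł
  608,000 zł × 23% = 139,840 zł

Mainline income levy:
  151,000 zł × 8% = 12,080 zł
  317,600 zł × 17% = 53,992 zł
  → 66,072 zł
  Less rehabilitation credit 66,000 zł → 72 zł

Excess of tentative minimum tax over mainline income levy: 139,840 zł − 72 zł = 139,768 zł.

139,768 zł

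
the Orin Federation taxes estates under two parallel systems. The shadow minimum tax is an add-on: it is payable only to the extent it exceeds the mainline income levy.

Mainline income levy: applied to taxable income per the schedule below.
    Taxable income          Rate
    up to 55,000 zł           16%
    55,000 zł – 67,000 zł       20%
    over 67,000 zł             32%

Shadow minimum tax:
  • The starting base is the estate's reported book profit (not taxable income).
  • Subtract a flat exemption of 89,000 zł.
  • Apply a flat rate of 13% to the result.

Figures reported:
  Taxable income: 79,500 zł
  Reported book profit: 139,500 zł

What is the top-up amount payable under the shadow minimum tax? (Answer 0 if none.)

0 zł

Shadow minimum tax:
  Base (reported book profit): 139,500 zł
  Less exemption 89,000 zł → base 50,500 zł
  50,500 zł × 13% = 6,565 zł

Mainline income levy:
  55,000 zł × 16% = 8,800 zł
  12,000 zł × 20% = 2,400 zł
  12,500 zł × 32% = 4,000 zł
  → 15,200 zł

6,565 zł ≤ 15,200 zł, so no add-on is due.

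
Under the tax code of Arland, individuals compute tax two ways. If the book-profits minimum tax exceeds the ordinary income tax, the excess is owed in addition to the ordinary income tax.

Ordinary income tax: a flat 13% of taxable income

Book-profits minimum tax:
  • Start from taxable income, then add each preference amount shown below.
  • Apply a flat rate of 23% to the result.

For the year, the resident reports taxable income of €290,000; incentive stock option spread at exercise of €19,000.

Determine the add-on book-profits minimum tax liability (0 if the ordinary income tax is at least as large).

Book-profits minimum tax:
  Adjusted income: €290,000 + €19,000 = €309,000
  €309,000 × 23% = €71,070

Ordinary income tax:
  €290,000 × 13% = €37,700

Excess of book-profits minimum tax over ordinary income tax: €71,070 − €37,700 = €33,370.

€33,370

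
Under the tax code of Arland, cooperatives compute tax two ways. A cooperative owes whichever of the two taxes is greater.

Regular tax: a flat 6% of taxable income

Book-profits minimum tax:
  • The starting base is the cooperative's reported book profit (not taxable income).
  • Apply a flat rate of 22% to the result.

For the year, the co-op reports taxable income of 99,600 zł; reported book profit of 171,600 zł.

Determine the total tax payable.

37,752 zł

Book-profits minimum tax:
  Base (reported book profit): 171,600 zł
  171,600 zł × 22% = 37,752 zł

Regular tax:
  99,600 zł × 6% = 5,976 zł

37,752 zł > 5,976 zł, so the book-profits minimum tax is the binding amount.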